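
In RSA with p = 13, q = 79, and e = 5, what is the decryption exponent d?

φ(n) = (p−1)(q−1) = 12·78 = 936.
Need d with 5·d ≡ 1 (mod 936). Apply the extended Euclidean algorithm:
936 = 187×5 + 1
5 = 5×1 + 0
Back-substitute:
1 = 936 − 187·5
So 5·(-187) ≡ 1 (mod 936), hence d ≡ -187 ≡ 749 (mod 936).

749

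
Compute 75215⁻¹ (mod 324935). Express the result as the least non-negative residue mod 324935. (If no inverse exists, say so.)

Compute gcd(75215, 324935):
324935 = 4*75215 + 24075
75215 = 3*24075 + 2990
24075 = 8*2990 + 155
2990 = 19*155 + 45
155 = 3*45 + 20
45 = 2*20 + 5
20 = 4*5 + 0
The gcd is 5, not 1, hence no inverse exists.

no inverse exists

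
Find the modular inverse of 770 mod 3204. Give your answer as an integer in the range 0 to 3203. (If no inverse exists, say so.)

no inverse exists

Euclidean algorithm on 3204, 770:
3204 = 4*770 + 124
770 = 6*124 + 26
124 = 4*26 + 20
26 = 1*20 + 6
20 = 3*6 + 2
6 = 3*2 + 0
The gcd is 2, not 1, hence no inverse exists.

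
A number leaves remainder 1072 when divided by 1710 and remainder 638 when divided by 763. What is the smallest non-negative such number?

1174132

Write x = 1072 + 1710·k. Then 1710·k ≡ 638 − 1072 ≡ 329 (mod 763).
Need 1710⁻¹ mod 763. Extended Euclid on (763, 184):
763 = 4×184 + 27
184 = 6×27 + 22
27 = 1×22 + 5
22 = 4×5 + 2
5 = 2×2 + 1
2 = 2×1 + 0
Back-substitute:
1 = 5 − 2·2
1 = −2·22 + 9·5
1 = 9·27 − 11·22
1 = −11·184 + 75·27
1 = 75·763 − 311·184
1710⁻¹ ≡ 452 (mod 763), so k ≡ 452·329 ≡ 686 (mod 763).
x = 1072 + 1710·686 = 1174132.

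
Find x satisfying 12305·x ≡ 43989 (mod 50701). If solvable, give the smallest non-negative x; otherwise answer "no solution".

45002

First find gcd(12305, 50701):
50701 = 4·12305 + 1481
12305 = 8·1481 + 457
1481 = 3·457 + 110
457 = 4·110 + 17
110 = 6·17 + 8
17 = 2·8 + 1
8 = 8·1 + 0
gcd = 1, so a unique solution mod 50701 exists.
Back-substitute for the Bézout coefficients:
1 = 17 − 2·8
1 = −2·110 + 13·17
1 = 13·457 − 54·110
1 = −54·1481 + 175·457
1 = 175·12305 − 1454·1481
1 = −1454·50701 + 5991·12305
So 12305·(5991) ≡ 1 (mod 50701), giving 12305⁻¹ ≡ 5991.
x ≡ 12305⁻¹·43989 ≡ 5991·43989 ≡ 45002 (mod 50701).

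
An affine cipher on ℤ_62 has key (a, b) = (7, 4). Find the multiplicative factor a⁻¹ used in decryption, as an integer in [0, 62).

Apply the Euclidean algorithm to 62 and 7:
62 = 8·7 + 6
7 = 1·6 + 1
6 = 6·1 + 0
gcd = 1, so the inverse exists. Back-substitute:
1 = 7 − 6
1 = −62 + 9·7
So 7·9 ≡ 1 (mod 62).

9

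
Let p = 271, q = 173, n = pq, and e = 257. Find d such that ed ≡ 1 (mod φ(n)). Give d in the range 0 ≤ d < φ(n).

φ(n) = (p−1)(q−1) = 270·172 = 46440.
Need d with 257·d ≡ 1 (mod 46440). Apply the extended Euclidean algorithm:
46440 = 180*257 + 180
257 = 1*180 + 77
180 = 2*77 + 26
77 = 2*26 + 25
26 = 1*25 + 1
25 = 25*1 + 0
Back-substitute:
1 = 26 − 25
1 = −77 + 3·26
1 = 3·180 − 7·77
1 = −7·257 + 10·180
1 = 10·46440 − 1807·257
So 257·(-1807) ≡ 1 (mod 46440), hence d ≡ -1807 ≡ 44633 (mod 46440).

44633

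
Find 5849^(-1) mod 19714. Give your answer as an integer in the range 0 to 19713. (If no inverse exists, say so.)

Run Euclid on (19714, 5849):
19714 = 3·5849 + 2167
5849 = 2·2167 + 1515
2167 = 1·1515 + 652
1515 = 2·652 + 211
652 = 3·211 + 19
211 = 11·19 + 2
19 = 9·2 + 1
2 = 2·1 + 0
The gcd is 1. Working backward:
1 = 19 − 9·2
1 = −9·211 + 100·19
1 = 100·652 − 309·211
1 = −309·1515 + 718·652
1 = 718·2167 − 1027·1515
1 = −1027·5849 + 2772·2167
1 = 2772·19714 − 9343·5849
Thus 5849·(-9343) ≡ 1 (mod 19714); reducing, -9343 mod 19714 = 10371.

10371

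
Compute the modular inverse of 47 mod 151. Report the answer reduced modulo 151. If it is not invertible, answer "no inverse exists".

45

Run Euclid on (151, 47):
151 = 3×47 + 10
47 = 4×10 + 7
10 = 1×7 + 3
7 = 2×3 + 1
3 = 3×1 + 0
The gcd is 1. Working backward:
1 = 7 − 2·3
1 = −2·10 + 3·7
1 = 3·47 − 14·10
1 = −14·151 + 45·47
So 47·45 ≡ 1 (mod 151).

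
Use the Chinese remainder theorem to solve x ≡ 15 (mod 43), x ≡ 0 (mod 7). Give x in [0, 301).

273

Write x = 15 + 43·k. Then 43·k ≡ 0 − 15 ≡ 6 (mod 7).
Need 43⁻¹ mod 7. Extended Euclid on (7, 1):
7 = 7·1 + 0
43⁻¹ ≡ 1 (mod 7), so k ≡ 1·6 ≡ 6 (mod 7).
x = 15 + 43·6 = 273.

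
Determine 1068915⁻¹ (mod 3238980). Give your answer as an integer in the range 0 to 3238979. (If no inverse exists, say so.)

no inverse exists

Euclidean algorithm on 3238980, 1068915:
3238980 = 3·1068915 + 32235
1068915 = 33·32235 + 5160
32235 = 6·5160 + 1275
5160 = 4·1275 + 60
1275 = 21·60 + 15
60 = 4·15 + 0
The gcd is 15, not 1, hence no inverse exists.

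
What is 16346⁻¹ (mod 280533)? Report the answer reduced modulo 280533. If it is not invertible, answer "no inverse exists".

no inverse exists

Euclidean algorithm on 280533, 16346:
280533 = 17·16346 + 2651
16346 = 6·2651 + 440
2651 = 6·440 + 11
440 = 40·11 + 0
Since gcd = 11 > 1, 16346 is not a unit mod 280533.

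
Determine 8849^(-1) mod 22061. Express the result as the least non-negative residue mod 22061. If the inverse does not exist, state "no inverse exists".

Extended Euclidean algorithm:
22061 = 2×8849 + 4363
8849 = 2×4363 + 123
4363 = 35×123 + 58
123 = 2×58 + 7
58 = 8×7 + 2
7 = 3×2 + 1
2 = 2×1 + 0
The gcd is 1. Working backward:
1 = 7 − 3·2
1 = −3·58 + 25·7
1 = 25·123 − 53·58
1 = −53·4363 + 1880·123
1 = 1880·8849 − 3813·4363
1 = −3813·22061 + 9506·8849
So 8849·9506 ≡ 1 (mod 22061).

9506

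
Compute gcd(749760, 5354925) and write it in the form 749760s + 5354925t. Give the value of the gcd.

Repeated division:
5354925 = 7*749760 + 106605
749760 = 7*106605 + 3525
106605 = 30*3525 + 855
3525 = 4*855 + 105
855 = 8*105 + 15
105 = 7*15 + 0
gcd(749760, 5354925) = 15.
Back-substituting:
15 = 855 − 8·105
15 = −8·3525 + 33·855
15 = 33·106605 − 998·3525
15 = −998·749760 + 7019·106605
15 = 7019·5354925 − 50131·749760
So 15 = (7019)·5354925 + (-50131)·749760.

15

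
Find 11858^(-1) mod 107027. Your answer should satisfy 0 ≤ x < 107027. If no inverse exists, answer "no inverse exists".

Apply the Euclidean algorithm to 107027 and 11858:
107027 = 9×11858 + 305
11858 = 38×305 + 268
305 = 1×268 + 37
268 = 7×37 + 9
37 = 4×9 + 1
9 = 9×1 + 0
gcd = 1, so the inverse exists. Back-substitute:
1 = 37 − 4·9
1 = −4·268 + 29·37
1 = 29·305 − 33·268
1 = −33·11858 + 1283·305
1 = 1283·107027 − 11580·11858
Hence 11858⁻¹ ≡ -11580 ≡ 95447 (mod 107027).

95447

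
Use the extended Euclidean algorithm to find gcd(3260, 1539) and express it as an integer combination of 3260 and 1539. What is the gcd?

Repeated division:
3260 = 2×1539 + 182
1539 = 8×182 + 83
182 = 2×83 + 16
83 = 5×16 + 3
16 = 5×3 + 1
3 = 3×1 + 0
gcd(3260, 1539) = 1.
Working backward:
1 = 16 − 5·3
1 = −5·83 + 26·16
1 = 26·182 − 57·83
1 = −57·1539 + 482·182
1 = 482·3260 − 1021·1539
So 1 = (482)·3260 + (-1021)·1539.

1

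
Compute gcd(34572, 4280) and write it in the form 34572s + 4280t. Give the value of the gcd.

4

Euclidean algorithm:
34572 = 8·4280 + 332
4280 = 12·332 + 296
332 = 1·296 + 36
296 = 8·36 + 8
36 = 4·8 + 4
8 = 2·4 + 0
gcd(34572, 4280) = 4.
Back-substituting:
4 = 36 − 4·8
4 = −4·296 + 33·36
4 = 33·332 − 37·296
4 = −37·4280 + 477·332
4 = 477·34572 − 3853·4280
So 4 = (477)·34572 + (-3853)·4280.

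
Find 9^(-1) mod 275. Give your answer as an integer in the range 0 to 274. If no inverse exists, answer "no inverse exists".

214

Run Euclid on (275, 9):
275 = 30*9 + 5
9 = 1*5 + 4
5 = 1*4 + 1
4 = 4*1 + 0
Since gcd(9, 275) = 1, back-substitute to write 1 as a combination:
1 = 5 − 4
1 = −9 + 2·5
1 = 2·275 − 61·9
Hence 9⁻¹ ≡ -61 ≡ 214 (mod 275).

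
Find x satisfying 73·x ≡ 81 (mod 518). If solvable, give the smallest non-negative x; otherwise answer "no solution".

First find gcd(73, 518):
518 = 7*73 + 7
73 = 10*7 + 3
7 = 2*3 + 1
3 = 3*1 + 0
gcd = 1, so a unique solution mod 518 exists.
Back-substitute for the Bézout coefficients:
1 = 7 − 2·3
1 = −2·73 + 21·7
1 = 21·518 − 149·73
So 73·(-149) ≡ 1 (mod 518), giving 73⁻¹ ≡ 369.
x ≡ 73⁻¹·81 ≡ 369·81 ≡ 363 (mod 518).

363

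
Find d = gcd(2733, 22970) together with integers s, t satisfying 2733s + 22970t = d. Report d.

1

Repeated division:
22970 = 8*2733 + 1106
2733 = 2*1106 + 521
1106 = 2*521 + 64
521 = 8*64 + 9
64 = 7*9 + 1
9 = 9*1 + 0
gcd(2733, 22970) = 1.
Express as a combination:
1 = 64 − 7·9
1 = −7·521 + 57·64
1 = 57·1106 − 121·521
1 = −121·2733 + 299·1106
1 = 299·22970 − 2513·2733
So 1 = (299)·22970 + (-2513)·2733.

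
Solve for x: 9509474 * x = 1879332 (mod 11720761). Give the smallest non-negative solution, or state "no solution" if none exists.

First find gcd(9509474, 11720761):
11720761 = 1×9509474 + 2211287
9509474 = 4×2211287 + 664326
2211287 = 3×664326 + 218309
664326 = 3×218309 + 9399
218309 = 23×9399 + 2132
9399 = 4×2132 + 871
2132 = 2×871 + 390
871 = 2×390 + 91
390 = 4×91 + 26
91 = 3×26 + 13
26 = 2×13 + 0
gcd = 13 and 13 | 1879332, so solutions exist. Divide through by 13: 731498x ≡ 144564 (mod 901597).
Now find 731498⁻¹ mod 901597:
901597 = 1×731498 + 170099
731498 = 4×170099 + 51102
170099 = 3×51102 + 16793
51102 = 3×16793 + 723
16793 = 23×723 + 164
723 = 4×164 + 67
164 = 2×67 + 30
67 = 2×30 + 7
30 = 4×7 + 2
7 = 3×2 + 1
2 = 2×1 + 0
Back-substitute:
1 = 7 − 3·2
1 = −3·30 + 13·7
1 = 13·67 − 29·30
1 = −29·164 + 71·67
1 = 71·723 − 313·164
1 = −313·16793 + 7270·723
1 = 7270·51102 − 22123·16793
1 = −22123·170099 + 73639·51102
1 = 73639·731498 − 316679·170099
1 = −316679·901597 + 390318·731498
So 731498⁻¹ ≡ 390318 (mod 901597).
Then x ≡ 390318·144564 ≡ 384704 (mod 901597); the smallest non-negative solution is x = 384704.

384704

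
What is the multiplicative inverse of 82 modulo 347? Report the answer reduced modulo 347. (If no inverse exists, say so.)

Extended Euclidean algorithm:
347 = 4·82 + 19
82 = 4·19 + 6
19 = 3·6 + 1
6 = 6·1 + 0
The gcd is 1. Working backward:
1 = 19 − 3·6
1 = −3·82 + 13·19
1 = 13·347 − 55·82
Thus 82·(-55) ≡ 1 (mod 347); reducing, -55 mod 347 = 292.

292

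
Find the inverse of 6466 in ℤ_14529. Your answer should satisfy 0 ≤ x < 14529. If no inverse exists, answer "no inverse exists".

Apply the Euclidean algorithm to 14529 and 6466:
14529 = 2·6466 + 1597
6466 = 4·1597 + 78
1597 = 20·78 + 37
78 = 2·37 + 4
37 = 9·4 + 1
4 = 4·1 + 0
The gcd is 1. Working backward:
1 = 37 − 9·4
1 = −9·78 + 19·37
1 = 19·1597 − 389·78
1 = −389·6466 + 1575·1597
1 = 1575·14529 − 3539·6466
Hence 6466⁻¹ ≡ -3539 ≡ 10990 (mod 14529).

10990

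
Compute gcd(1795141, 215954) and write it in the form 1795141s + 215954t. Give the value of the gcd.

Euclidean algorithm:
1795141 = 8*215954 + 67509
215954 = 3*67509 + 13427
67509 = 5*13427 + 374
13427 = 35*374 + 337
374 = 1*337 + 37
337 = 9*37 + 4
37 = 9*4 + 1
4 = 4*1 + 0
gcd(1795141, 215954) = 1.
Back-substituting:
1 = 37 − 9·4
1 = −9·337 + 82·37
1 = 82·374 − 91·337
1 = −91·13427 + 3267·374
1 = 3267·67509 − 16426·13427
1 = −16426·215954 + 52545·67509
1 = 52545·1795141 − 436786·215954
So 1 = (52545)·1795141 + (-436786)·215954.

1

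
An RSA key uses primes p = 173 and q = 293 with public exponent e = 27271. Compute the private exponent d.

φ(n) = (p−1)(q−1) = 172·292 = 50224.
Need d with 27271·d ≡ 1 (mod 50224). Apply the extended Euclidean algorithm:
50224 = 1*27271 + 22953
27271 = 1*22953 + 4318
22953 = 5*4318 + 1363
4318 = 3*1363 + 229
1363 = 5*229 + 218
229 = 1*218 + 11
218 = 19*11 + 9
11 = 1*9 + 2
9 = 4*2 + 1
2 = 2*1 + 0
Back-substitute:
1 = 9 − 4·2
1 = −4·11 + 5·9
1 = 5·218 − 99·11
1 = −99·229 + 104·218
1 = 104·1363 − 619·229
1 = −619·4318 + 1961·1363
1 = 1961·22953 − 10424·4318
1 = −10424·27271 + 12385·22953
1 = 12385·50224 − 22809·27271
So 27271·(-22809) ≡ 1 (mod 50224), hence d ≡ -22809 ≡ 27415 (mod 50224).

27415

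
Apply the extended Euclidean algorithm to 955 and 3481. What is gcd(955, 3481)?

Repeated division:
3481 = 3*955 + 616
955 = 1*616 + 339
616 = 1*339 + 277
339 = 1*277 + 62
277 = 4*62 + 29
62 = 2*29 + 4
29 = 7*4 + 1
4 = 4*1 + 0
gcd(955, 3481) = 1.
Express as a combination:
1 = 29 − 7·4
1 = −7·62 + 15·29
1 = 15·277 − 67·62
1 = −67·339 + 82·277
1 = 82·616 − 149·339
1 = −149·955 + 231·616
1 = 231·3481 − 842·955
So 1 = (231)·3481 + (-842)·955.

1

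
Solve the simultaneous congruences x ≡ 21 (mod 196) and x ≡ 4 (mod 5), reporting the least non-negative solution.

Write x = 21 + 196·k. Then 196·k ≡ 4 − 21 ≡ 3 (mod 5).
Need 196⁻¹ mod 5. Extended Euclid on (5, 1):
5 = 5*1 + 0
196⁻¹ ≡ 1 (mod 5), so k ≡ 1·3 ≡ 3 (mod 5).
x = 21 + 196·3 = 609.

609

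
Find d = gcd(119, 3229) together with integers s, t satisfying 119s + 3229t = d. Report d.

1

Repeated division:
3229 = 27·119 + 16
119 = 7·16 + 7
16 = 2·7 + 2
7 = 3·2 + 1
2 = 2·1 + 0
gcd(119, 3229) = 1.
Working backward:
1 = 7 − 3·2
1 = −3·16 + 7·7
1 = 7·119 − 52·16
1 = −52·3229 + 1411·119
So 1 = (-52)·3229 + (1411)·119.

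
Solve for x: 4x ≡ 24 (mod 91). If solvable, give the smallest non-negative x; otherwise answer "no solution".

6

First find gcd(4, 91):
91 = 22*4 + 3
4 = 1*3 + 1
3 = 3*1 + 0
gcd = 1, so a unique solution mod 91 exists.
Back-substitute for the Bézout coefficients:
1 = 4 − 3
1 = −91 + 23·4
So 4·(23) ≡ 1 (mod 91), giving 4⁻¹ ≡ 23.
x ≡ 4⁻¹·24 ≡ 23·24 ≡ 6 (mod 91).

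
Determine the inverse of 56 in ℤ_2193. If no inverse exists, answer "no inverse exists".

1214

Extended Euclidean algorithm:
2193 = 39×56 + 9
56 = 6×9 + 2
9 = 4×2 + 1
2 = 2×1 + 0
Since gcd(56, 2193) = 1, back-substitute to write 1 as a combination:
1 = 9 − 4·2
1 = −4·56 + 25·9
1 = 25·2193 − 979·56
Thus 56·(-979) ≡ 1 (mod 2193); reducing, -979 mod 2193 = 1214.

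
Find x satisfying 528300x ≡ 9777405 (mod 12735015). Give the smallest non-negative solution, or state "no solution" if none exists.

First find gcd(528300, 12735015):
12735015 = 24×528300 + 55815
528300 = 9×55815 + 25965
55815 = 2×25965 + 3885
25965 = 6×3885 + 2655
3885 = 1×2655 + 1230
2655 = 2×1230 + 195
1230 = 6×195 + 60
195 = 3×60 + 15
60 = 4×15 + 0
gcd = 15 and 15 | 9777405, so solutions exist. Divide through by 15: 35220x ≡ 651827 (mod 849001).
Now find 35220⁻¹ mod 849001:
849001 = 24*35220 + 3721
35220 = 9*3721 + 1731
3721 = 2*1731 + 259
1731 = 6*259 + 177
259 = 1*177 + 82
177 = 2*82 + 13
82 = 6*13 + 4
13 = 3*4 + 1
4 = 4*1 + 0
Back-substitute:
1 = 13 − 3·4
1 = −3·82 + 19·13
1 = 19·177 − 41·82
1 = −41·259 + 60·177
1 = 60·1731 − 401·259
1 = −401·3721 + 862·1731
1 = 862·35220 − 8159·3721
1 = −8159·849001 + 196678·35220
So 35220⁻¹ ≡ 196678 (mod 849001).
Then x ≡ 196678·651827 ≡ 30705 (mod 849001); the smallest non-negative solution is x = 30705.

30705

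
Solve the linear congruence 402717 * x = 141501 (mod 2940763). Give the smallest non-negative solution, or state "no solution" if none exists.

no solution

gcd(402717, 2940763):
2940763 = 7×402717 + 121744
402717 = 3×121744 + 37485
121744 = 3×37485 + 9289
37485 = 4×9289 + 329
9289 = 28×329 + 77
329 = 4×77 + 21
77 = 3×21 + 14
21 = 1×14 + 7
14 = 2×7 + 0
gcd = 7, but 7 ∤ 141501, so the congruence has no solution.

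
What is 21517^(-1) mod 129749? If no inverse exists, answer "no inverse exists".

99267

Apply the Euclidean algorithm to 129749 and 21517:
129749 = 6·21517 + 647
21517 = 33·647 + 166
647 = 3·166 + 149
166 = 1·149 + 17
149 = 8·17 + 13
17 = 1·13 + 4
13 = 3·4 + 1
4 = 4·1 + 0
gcd = 1, so the inverse exists. Back-substitute:
1 = 13 − 3·4
1 = −3·17 + 4·13
1 = 4·149 − 35·17
1 = −35·166 + 39·149
1 = 39·647 − 152·166
1 = −152·21517 + 5055·647
1 = 5055·129749 − 30482·21517
So 21517·(-30482) ≡ 1 (mod 129749), and -30482 ≡ 99267 (mod 129749).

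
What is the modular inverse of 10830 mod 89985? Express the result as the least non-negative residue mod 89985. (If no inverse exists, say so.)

Compute gcd(10830, 89985):
89985 = 8*10830 + 3345
10830 = 3*3345 + 795
3345 = 4*795 + 165
795 = 4*165 + 135
165 = 1*135 + 30
135 = 4*30 + 15
30 = 2*15 + 0
Since gcd = 15 > 1, 10830 is not a unit mod 89985.

no inverse exists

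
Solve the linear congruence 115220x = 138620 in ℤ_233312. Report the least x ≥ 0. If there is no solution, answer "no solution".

22731

First find gcd(115220, 233312):
233312 = 2*115220 + 2872
115220 = 40*2872 + 340
2872 = 8*340 + 152
340 = 2*152 + 36
152 = 4*36 + 8
36 = 4*8 + 4
8 = 2*4 + 0
gcd = 4 and 4 | 138620, so solutions exist. Divide through by 4: 28805x ≡ 34655 (mod 58328).
Now find 28805⁻¹ mod 58328:
58328 = 2·28805 + 718
28805 = 40·718 + 85
718 = 8·85 + 38
85 = 2·38 + 9
38 = 4·9 + 2
9 = 4·2 + 1
2 = 2·1 + 0
Back-substitute:
1 = 9 − 4·2
1 = −4·38 + 17·9
1 = 17·85 − 38·38
1 = −38·718 + 321·85
1 = 321·28805 − 12878·718
1 = −12878·58328 + 26077·28805
So 28805⁻¹ ≡ 26077 (mod 58328).
Then x ≡ 26077·34655 ≡ 22731 (mod 58328); the smallest non-negative solution is x = 22731.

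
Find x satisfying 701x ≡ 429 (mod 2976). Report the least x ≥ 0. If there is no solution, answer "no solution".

561

First find gcd(701, 2976):
2976 = 4·701 + 172
701 = 4·172 + 13
172 = 13·13 + 3
13 = 4·3 + 1
3 = 3·1 + 0
gcd = 1, so a unique solution mod 2976 exists.
Back-substitute for the Bézout coefficients:
1 = 13 − 4·3
1 = −4·172 + 53·13
1 = 53·701 − 216·172
1 = −216·2976 + 917·701
So 701·(917) ≡ 1 (mod 2976), giving 701⁻¹ ≡ 917.
x ≡ 701⁻¹·429 ≡ 917·429 ≡ 561 (mod 2976).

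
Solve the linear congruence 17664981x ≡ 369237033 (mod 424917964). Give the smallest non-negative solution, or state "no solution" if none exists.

316576849

First find gcd(17664981, 424917964):
424917964 = 24×17664981 + 958420
17664981 = 18×958420 + 413421
958420 = 2×413421 + 131578
413421 = 3×131578 + 18687
131578 = 7×18687 + 769
18687 = 24×769 + 231
769 = 3×231 + 76
231 = 3×76 + 3
76 = 25×3 + 1
3 = 3×1 + 0
gcd = 1, so a unique solution mod 424917964 exists.
Back-substitute for the Bézout coefficients:
1 = 76 − 25·3
1 = −25·231 + 76·76
1 = 76·769 − 253·231
1 = −253·18687 + 6148·769
1 = 6148·131578 − 43289·18687
1 = −43289·413421 + 136015·131578
1 = 136015·958420 − 315319·413421
1 = −315319·17664981 + 5811757·958420
1 = 5811757·424917964 − 139797487·17664981
So 17664981·(-139797487) ≡ 1 (mod 424917964), giving 17664981⁻¹ ≡ 285120477.
x ≡ 17664981⁻¹·369237033 ≡ 285120477·369237033 ≡ 316576849 (mod 424917964).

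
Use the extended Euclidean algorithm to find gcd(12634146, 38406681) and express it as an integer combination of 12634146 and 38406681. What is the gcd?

Euclidean algorithm:
38406681 = 3·12634146 + 504243
12634146 = 25·504243 + 28071
504243 = 17·28071 + 27036
28071 = 1·27036 + 1035
27036 = 26·1035 + 126
1035 = 8·126 + 27
126 = 4·27 + 18
27 = 1·18 + 9
18 = 2·9 + 0
gcd(12634146, 38406681) = 9.
Back-substituting:
9 = 27 − 18
9 = −126 + 5·27
9 = 5·1035 − 41·126
9 = −41·27036 + 1071·1035
9 = 1071·28071 − 1112·27036
9 = −1112·504243 + 19975·28071
9 = 19975·12634146 − 500487·504243
9 = −500487·38406681 + 1521436·12634146
So 9 = (-500487)·38406681 + (1521436)·12634146.

9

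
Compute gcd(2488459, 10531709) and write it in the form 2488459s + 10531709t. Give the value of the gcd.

1

Repeated division:
10531709 = 4·2488459 + 577873
2488459 = 4·577873 + 176967
577873 = 3·176967 + 46972
176967 = 3·46972 + 36051
46972 = 1·36051 + 10921
36051 = 3·10921 + 3288
10921 = 3·3288 + 1057
3288 = 3·1057 + 117
1057 = 9·117 + 4
117 = 29·4 + 1
4 = 4·1 + 0
gcd(2488459, 10531709) = 1.
Express as a combination:
1 = 117 − 29·4
1 = −29·1057 + 262·117
1 = 262·3288 − 815·1057
1 = −815·10921 + 2707·3288
1 = 2707·36051 − 8936·10921
1 = −8936·46972 + 11643·36051
1 = 11643·176967 − 43865·46972
1 = −43865·577873 + 143238·176967
1 = 143238·2488459 − 616817·577873
1 = −616817·10531709 + 2610506·2488459
So 1 = (-616817)·10531709 + (2610506)·2488459.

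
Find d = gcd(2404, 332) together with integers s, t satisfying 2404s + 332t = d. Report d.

4

Euclidean algorithm:
2404 = 7·332 + 80
332 = 4·80 + 12
80 = 6·12 + 8
12 = 1·8 + 4
8 = 2·4 + 0
gcd(2404, 332) = 4.
Express as a combination:
4 = 12 − 8
4 = −80 + 7·12
4 = 7·332 − 29·80
4 = −29·2404 + 210·332
So 4 = (-29)·2404 + (210)·332.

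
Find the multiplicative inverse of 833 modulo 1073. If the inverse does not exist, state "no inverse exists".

76

Extended Euclidean algorithm:
1073 = 1*833 + 240
833 = 3*240 + 113
240 = 2*113 + 14
113 = 8*14 + 1
14 = 14*1 + 0
Since gcd(833, 1073) = 1, back-substitute to write 1 as a combination:
1 = 113 − 8·14
1 = −8·240 + 17·113
1 = 17·833 − 59·240
1 = −59·1073 + 76·833
So 833·76 ≡ 1 (mod 1073).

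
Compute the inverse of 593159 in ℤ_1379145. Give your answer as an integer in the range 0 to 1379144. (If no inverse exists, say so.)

gcd(1379145, 593159) by repeated division:
1379145 = 2·593159 + 192827
593159 = 3·192827 + 14678
192827 = 13·14678 + 2013
14678 = 7·2013 + 587
2013 = 3·587 + 252
587 = 2·252 + 83
252 = 3·83 + 3
83 = 27·3 + 2
3 = 1·2 + 1
2 = 2·1 + 0
Since gcd(593159, 1379145) = 1, back-substitute to write 1 as a combination:
1 = 3 − 2
1 = −83 + 28·3
1 = 28·252 − 85·83
1 = −85·587 + 198·252
1 = 198·2013 − 679·587
1 = −679·14678 + 4951·2013
1 = 4951·192827 − 65042·14678
1 = −65042·593159 + 200077·192827
1 = 200077·1379145 − 465196·593159
So 593159·(-465196) ≡ 1 (mod 1379145), and -465196 ≡ 913949 (mod 1379145).

913949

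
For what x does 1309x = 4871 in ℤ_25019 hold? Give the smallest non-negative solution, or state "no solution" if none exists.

558

First find gcd(1309, 25019):
25019 = 19×1309 + 148
1309 = 8×148 + 125
148 = 1×125 + 23
125 = 5×23 + 10
23 = 2×10 + 3
10 = 3×3 + 1
3 = 3×1 + 0
gcd = 1, so a unique solution mod 25019 exists.
Back-substitute for the Bézout coefficients:
1 = 10 − 3·3
1 = −3·23 + 7·10
1 = 7·125 − 38·23
1 = −38·148 + 45·125
1 = 45·1309 − 398·148
1 = −398·25019 + 7607·1309
So 1309·(7607) ≡ 1 (mod 25019), giving 1309⁻¹ ≡ 7607.
x ≡ 1309⁻¹·4871 ≡ 7607·4871 ≡ 558 (mod 25019).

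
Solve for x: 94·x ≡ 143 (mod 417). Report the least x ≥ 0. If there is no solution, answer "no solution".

281

First find gcd(94, 417):
417 = 4·94 + 41
94 = 2·41 + 12
41 = 3·12 + 5
12 = 2·5 + 2
5 = 2·2 + 1
2 = 2·1 + 0
gcd = 1, so a unique solution mod 417 exists.
Back-substitute for the Bézout coefficients:
1 = 5 − 2·2
1 = −2·12 + 5·5
1 = 5·41 − 17·12
1 = −17·94 + 39·41
1 = 39·417 − 173·94
So 94·(-173) ≡ 1 (mod 417), giving 94⁻¹ ≡ 244.
x ≡ 94⁻¹·143 ≡ 244·143 ≡ 281 (mod 417).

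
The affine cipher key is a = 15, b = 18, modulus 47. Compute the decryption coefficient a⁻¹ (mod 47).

22

Run Euclid on (47, 15):
47 = 3×15 + 2
15 = 7×2 + 1
2 = 2×1 + 0
The gcd is 1. Working backward:
1 = 15 − 7·2
1 = −7·47 + 22·15
So 15·22 ≡ 1 (mod 47).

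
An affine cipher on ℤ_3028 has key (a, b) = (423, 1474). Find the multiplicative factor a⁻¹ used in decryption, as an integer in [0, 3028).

Run Euclid on (3028, 423):
3028 = 7·423 + 67
423 = 6·67 + 21
67 = 3·21 + 4
21 = 5·4 + 1
4 = 4·1 + 0
gcd = 1, so the inverse exists. Back-substitute:
1 = 21 − 5·4
1 = −5·67 + 16·21
1 = 16·423 − 101·67
1 = −101·3028 + 723·423
So 423·723 ≡ 1 (mod 3028).

723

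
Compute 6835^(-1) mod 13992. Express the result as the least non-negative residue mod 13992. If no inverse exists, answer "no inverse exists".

Extended Euclidean algorithm:
13992 = 2×6835 + 322
6835 = 21×322 + 73
322 = 4×73 + 30
73 = 2×30 + 13
30 = 2×13 + 4
13 = 3×4 + 1
4 = 4×1 + 0
gcd = 1, so the inverse exists. Back-substitute:
1 = 13 − 3·4
1 = −3·30 + 7·13
1 = 7·73 − 17·30
1 = −17·322 + 75·73
1 = 75·6835 − 1592·322
1 = −1592·13992 + 3259·6835
So 6835·3259 ≡ 1 (mod 13992).

3259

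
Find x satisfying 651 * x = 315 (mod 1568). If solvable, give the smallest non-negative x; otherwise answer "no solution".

First find gcd(651, 1568):
1568 = 2×651 + 266
651 = 2×266 + 119
266 = 2×119 + 28
119 = 4×28 + 7
28 = 4×7 + 0
gcd = 7 and 7 | 315, so solutions exist. Divide through by 7: 93x ≡ 45 (mod 224).
Now find 93⁻¹ mod 224:
224 = 2×93 + 38
93 = 2×38 + 17
38 = 2×17 + 4
17 = 4×4 + 1
4 = 4×1 + 0
Back-substitute:
1 = 17 − 4·4
1 = −4·38 + 9·17
1 = 9·93 − 22·38
1 = −22·224 + 53·93
So 93⁻¹ ≡ 53 (mod 224).
Then x ≡ 53·45 ≡ 145 (mod 224); the smallest non-negative solution is x = 145.

145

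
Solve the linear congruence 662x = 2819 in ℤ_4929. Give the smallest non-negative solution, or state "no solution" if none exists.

1888

First find gcd(662, 4929):
4929 = 7*662 + 295
662 = 2*295 + 72
295 = 4*72 + 7
72 = 10*7 + 2
7 = 3*2 + 1
2 = 2*1 + 0
gcd = 1, so a unique solution mod 4929 exists.
Back-substitute for the Bézout coefficients:
1 = 7 − 3·2
1 = −3·72 + 31·7
1 = 31·295 − 127·72
1 = −127·662 + 285·295
1 = 285·4929 − 2122·662
So 662·(-2122) ≡ 1 (mod 4929), giving 662⁻¹ ≡ 2807.
x ≡ 662⁻¹·2819 ≡ 2807·2819 ≡ 1888 (mod 4929).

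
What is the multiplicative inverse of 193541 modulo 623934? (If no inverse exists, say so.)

62003

gcd(623934, 193541) by repeated division:
623934 = 3*193541 + 43311
193541 = 4*43311 + 20297
43311 = 2*20297 + 2717
20297 = 7*2717 + 1278
2717 = 2*1278 + 161
1278 = 7*161 + 151
161 = 1*151 + 10
151 = 15*10 + 1
10 = 10*1 + 0
gcd = 1, so the inverse exists. Back-substitute:
1 = 151 − 15·10
1 = −15·161 + 16·151
1 = 16·1278 − 127·161
1 = −127·2717 + 270·1278
1 = 270·20297 − 2017·2717
1 = −2017·43311 + 4304·20297
1 = 4304·193541 − 19233·43311
1 = −19233·623934 + 62003·193541
So 193541·62003 ≡ 1 (mod 623934).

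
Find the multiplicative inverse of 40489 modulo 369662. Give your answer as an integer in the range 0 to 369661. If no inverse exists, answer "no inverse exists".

51785

Extended Euclidean algorithm:
369662 = 9·40489 + 5261
40489 = 7·5261 + 3662
5261 = 1·3662 + 1599
3662 = 2·1599 + 464
1599 = 3·464 + 207
464 = 2·207 + 50
207 = 4·50 + 7
50 = 7·7 + 1
7 = 7·1 + 0
gcd = 1, so the inverse exists. Back-substitute:
1 = 50 − 7·7
1 = −7·207 + 29·50
1 = 29·464 − 65·207
1 = −65·1599 + 224·464
1 = 224·3662 − 513·1599
1 = −513·5261 + 737·3662
1 = 737·40489 − 5672·5261
1 = −5672·369662 + 51785·40489
So 40489·51785 ≡ 1 (mod 369662).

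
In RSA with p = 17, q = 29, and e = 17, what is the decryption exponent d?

φ(n) = (p−1)(q−1) = 16·28 = 448.
Need d with 17·d ≡ 1 (mod 448). Apply the extended Euclidean algorithm:
448 = 26·17 + 6
17 = 2·6 + 5
6 = 1·5 + 1
5 = 5·1 + 0
Back-substitute:
1 = 6 − 5
1 = −17 + 3·6
1 = 3·448 − 79·17
So 17·(-79) ≡ 1 (mod 448), hence d ≡ -79 ≡ 369 (mod 448).

369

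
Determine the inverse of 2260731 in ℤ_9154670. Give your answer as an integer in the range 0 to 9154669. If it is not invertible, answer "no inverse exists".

Extended Euclidean algorithm:
9154670 = 4×2260731 + 111746
2260731 = 20×111746 + 25811
111746 = 4×25811 + 8502
25811 = 3×8502 + 305
8502 = 27×305 + 267
305 = 1×267 + 38
267 = 7×38 + 1
38 = 38×1 + 0
gcd = 1, so the inverse exists. Back-substitute:
1 = 267 − 7·38
1 = −7·305 + 8·267
1 = 8·8502 − 223·305
1 = −223·25811 + 677·8502
1 = 677·111746 − 2931·25811
1 = −2931·2260731 + 59297·111746
1 = 59297·9154670 − 240119·2260731
So 2260731·(-240119) ≡ 1 (mod 9154670), and -240119 ≡ 8914551 (mod 9154670).

8914551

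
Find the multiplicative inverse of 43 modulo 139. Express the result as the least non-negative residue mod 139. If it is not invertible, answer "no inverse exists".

gcd(139, 43) by repeated division:
139 = 3×43 + 10
43 = 4×10 + 3
10 = 3×3 + 1
3 = 3×1 + 0
Since gcd(43, 139) = 1, back-substitute to write 1 as a combination:
1 = 10 − 3·3
1 = −3·43 + 13·10
1 = 13·139 − 42·43
Hence 43⁻¹ ≡ -42 ≡ 97 (mod 139).

97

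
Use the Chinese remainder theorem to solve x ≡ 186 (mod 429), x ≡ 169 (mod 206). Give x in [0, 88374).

Write x = 186 + 429·k. Then 429·k ≡ 169 − 186 ≡ 189 (mod 206).
Need 429⁻¹ mod 206. Extended Euclid on (206, 17):
206 = 12×17 + 2
17 = 8×2 + 1
2 = 2×1 + 0
Back-substitute:
1 = 17 − 8·2
1 = −8·206 + 97·17
429⁻¹ ≡ 97 (mod 206), so k ≡ 97·189 ≡ 205 (mod 206).
x = 186 + 429·205 = 88131.

88131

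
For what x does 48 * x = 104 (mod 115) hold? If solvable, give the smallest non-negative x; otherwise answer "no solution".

First find gcd(48, 115):
115 = 2×48 + 19
48 = 2×19 + 10
19 = 1×10 + 9
10 = 1×9 + 1
9 = 9×1 + 0
gcd = 1, so a unique solution mod 115 exists.
Back-substitute for the Bézout coefficients:
1 = 10 − 9
1 = −19 + 2·10
1 = 2·48 − 5·19
1 = −5·115 + 12·48
So 48·(12) ≡ 1 (mod 115), giving 48⁻¹ ≡ 12.
x ≡ 48⁻¹·104 ≡ 12·104 ≡ 98 (mod 115).

98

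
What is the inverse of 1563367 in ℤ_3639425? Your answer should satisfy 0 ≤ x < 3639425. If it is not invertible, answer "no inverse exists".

3249353

Apply the Euclidean algorithm to 3639425 and 1563367:
3639425 = 2*1563367 + 512691
1563367 = 3*512691 + 25294
512691 = 20*25294 + 6811
25294 = 3*6811 + 4861
6811 = 1*4861 + 1950
4861 = 2*1950 + 961
1950 = 2*961 + 28
961 = 34*28 + 9
28 = 3*9 + 1
9 = 9*1 + 0
The gcd is 1. Working backward:
1 = 28 − 3·9
1 = −3·961 + 103·28
1 = 103·1950 − 209·961
1 = −209·4861 + 521·1950
1 = 521·6811 − 730·4861
1 = −730·25294 + 2711·6811
1 = 2711·512691 − 54950·25294
1 = −54950·1563367 + 167561·512691
1 = 167561·3639425 − 390072·1563367
Hence 1563367⁻¹ ≡ -390072 ≡ 3249353 (mod 3639425).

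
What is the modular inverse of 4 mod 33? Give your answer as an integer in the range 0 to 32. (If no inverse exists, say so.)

Apply the Euclidean algorithm to 33 and 4:
33 = 8*4 + 1
4 = 4*1 + 0
The gcd is 1. Working backward:
1 = 33 − 8·4
Hence 4⁻¹ ≡ -8 ≡ 25 (mod 33).

25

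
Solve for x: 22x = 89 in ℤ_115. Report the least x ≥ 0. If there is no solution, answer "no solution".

72

First find gcd(22, 115):
115 = 5·22 + 5
22 = 4·5 + 2
5 = 2·2 + 1
2 = 2·1 + 0
gcd = 1, so a unique solution mod 115 exists.
Back-substitute for the Bézout coefficients:
1 = 5 − 2·2
1 = −2·22 + 9·5
1 = 9·115 − 47·22
So 22·(-47) ≡ 1 (mod 115), giving 22⁻¹ ≡ 68.
x ≡ 22⁻¹·89 ≡ 68·89 ≡ 72 (mod 115).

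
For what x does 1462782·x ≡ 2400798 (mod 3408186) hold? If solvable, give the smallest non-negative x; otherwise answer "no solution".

233503

First find gcd(1462782, 3408186):
3408186 = 2·1462782 + 482622
1462782 = 3·482622 + 14916
482622 = 32·14916 + 5310
14916 = 2·5310 + 4296
5310 = 1·4296 + 1014
4296 = 4·1014 + 240
1014 = 4·240 + 54
240 = 4·54 + 24
54 = 2·24 + 6
24 = 4·6 + 0
gcd = 6 and 6 | 2400798, so solutions exist. Divide through by 6: 243797x ≡ 400133 (mod 568031).
Now find 243797⁻¹ mod 568031:
568031 = 2*243797 + 80437
243797 = 3*80437 + 2486
80437 = 32*2486 + 885
2486 = 2*885 + 716
885 = 1*716 + 169
716 = 4*169 + 40
169 = 4*40 + 9
40 = 4*9 + 4
9 = 2*4 + 1
4 = 4*1 + 0
Back-substitute:
1 = 9 − 2·4
1 = −2·40 + 9·9
1 = 9·169 − 38·40
1 = −38·716 + 161·169
1 = 161·885 − 199·716
1 = −199·2486 + 559·885
1 = 559·80437 − 18087·2486
1 = −18087·243797 + 54820·80437
1 = 54820·568031 − 127727·243797
So 243797·(-127727) ≡ 1 (mod 568031), i.e. 243797⁻¹ ≡ 440304.
Then x ≡ 440304·400133 ≡ 233503 (mod 568031); the smallest non-negative solution is x = 233503.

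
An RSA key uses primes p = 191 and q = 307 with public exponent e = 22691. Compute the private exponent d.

φ(n) = (p−1)(q−1) = 190·306 = 58140.
Need d with 22691·d ≡ 1 (mod 58140). Apply the extended Euclidean algorithm:
58140 = 2·22691 + 12758
22691 = 1·12758 + 9933
12758 = 1·9933 + 2825
9933 = 3·2825 + 1458
2825 = 1·1458 + 1367
1458 = 1·1367 + 91
1367 = 15·91 + 2
91 = 45·2 + 1
2 = 2·1 + 0
Back-substitute:
1 = 91 − 45·2
1 = −45·1367 + 676·91
1 = 676·1458 − 721·1367
1 = −721·2825 + 1397·1458
1 = 1397·9933 − 4912·2825
1 = −4912·12758 + 6309·9933
1 = 6309·22691 − 11221·12758
1 = −11221·58140 + 28751·22691
So 22691·28751 ≡ 1 (mod 58140), hence d = 28751.

28751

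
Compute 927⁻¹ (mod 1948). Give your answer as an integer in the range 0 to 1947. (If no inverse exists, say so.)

Run Euclid on (1948, 927):
1948 = 2×927 + 94
927 = 9×94 + 81
94 = 1×81 + 13
81 = 6×13 + 3
13 = 4×3 + 1
3 = 3×1 + 0
gcd = 1, so the inverse exists. Back-substitute:
1 = 13 − 4·3
1 = −4·81 + 25·13
1 = 25·94 − 29·81
1 = −29·927 + 286·94
1 = 286·1948 − 601·927
Hence 927⁻¹ ≡ -601 ≡ 1347 (mod 1948).

1347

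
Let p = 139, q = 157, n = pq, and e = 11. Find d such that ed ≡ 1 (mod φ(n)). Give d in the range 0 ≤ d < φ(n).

φ(n) = (p−1)(q−1) = 138·156 = 21528.
Need d with 11·d ≡ 1 (mod 21528). Apply the extended Euclidean algorithm:
21528 = 1957·11 + 1
11 = 11·1 + 0
Back-substitute:
1 = 21528 − 1957·11
So 11·(-1957) ≡ 1 (mod 21528), hence d ≡ -1957 ≡ 19571 (mod 21528).

19571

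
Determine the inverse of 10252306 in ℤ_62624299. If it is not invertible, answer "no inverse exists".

Run Euclid on (62624299, 10252306):
62624299 = 6·10252306 + 1110463
10252306 = 9·1110463 + 258139
1110463 = 4·258139 + 77907
258139 = 3·77907 + 24418
77907 = 3·24418 + 4653
24418 = 5·4653 + 1153
4653 = 4·1153 + 41
1153 = 28·41 + 5
41 = 8·5 + 1
5 = 5·1 + 0
gcd = 1, so the inverse exists. Back-substitute:
1 = 41 − 8·5
1 = −8·1153 + 225·41
1 = 225·4653 − 908·1153
1 = −908·24418 + 4765·4653
1 = 4765·77907 − 15203·24418
1 = −15203·258139 + 50374·77907
1 = 50374·1110463 − 216699·258139
1 = −216699·10252306 + 2000665·1110463
1 = 2000665·62624299 − 12220689·10252306
Thus 10252306·(-12220689) ≡ 1 (mod 62624299); reducing, -12220689 mod 62624299 = 50403610.

50403610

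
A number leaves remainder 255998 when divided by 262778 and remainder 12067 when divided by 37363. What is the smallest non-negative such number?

Write x = 255998 + 262778·k. Then 262778·k ≡ 12067 − 255998 ≡ 17610 (mod 37363).
Need 262778⁻¹ mod 37363. Extended Euclid on (37363, 1237):
37363 = 30×1237 + 253
1237 = 4×253 + 225
253 = 1×225 + 28
225 = 8×28 + 1
28 = 28×1 + 0
Back-substitute:
1 = 225 − 8·28
1 = −8·253 + 9·225
1 = 9·1237 − 44·253
1 = −44·37363 + 1329·1237
262778⁻¹ ≡ 1329 (mod 37363), so k ≡ 1329·17610 ≡ 14452 (mod 37363).
x = 255998 + 262778·14452 = 3797923654.

3797923654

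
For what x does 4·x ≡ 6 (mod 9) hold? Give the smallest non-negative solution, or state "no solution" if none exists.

6

First find gcd(4, 9):
9 = 2×4 + 1
4 = 4×1 + 0
gcd = 1, so a unique solution mod 9 exists.
Back-substitute for the Bézout coefficients:
1 = 9 − 2·4
So 4·(-2) ≡ 1 (mod 9), giving 4⁻¹ ≡ 7.
x ≡ 4⁻¹·6 ≡ 7·6 ≡ 6 (mod 9).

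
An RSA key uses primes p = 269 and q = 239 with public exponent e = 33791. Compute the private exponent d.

32463

φ(n) = (p−1)(q−1) = 268·238 = 63784.
Need d with 33791·d ≡ 1 (mod 63784). Apply the extended Euclidean algorithm:
63784 = 1·33791 + 29993
33791 = 1·29993 + 3798
29993 = 7·3798 + 3407
3798 = 1·3407 + 391
3407 = 8·391 + 279
391 = 1·279 + 112
279 = 2·112 + 55
112 = 2·55 + 2
55 = 27·2 + 1
2 = 2·1 + 0
Back-substitute:
1 = 55 − 27·2
1 = −27·112 + 55·55
1 = 55·279 − 137·112
1 = −137·391 + 192·279
1 = 192·3407 − 1673·391
1 = −1673·3798 + 1865·3407
1 = 1865·29993 − 14728·3798
1 = −14728·33791 + 16593·29993
1 = 16593·63784 − 31321·33791
So 33791·(-31321) ≡ 1 (mod 63784), hence d ≡ -31321 ≡ 32463 (mod 63784).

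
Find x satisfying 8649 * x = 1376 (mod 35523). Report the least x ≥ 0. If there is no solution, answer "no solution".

gcd(8649, 35523):
35523 = 4·8649 + 927
8649 = 9·927 + 306
927 = 3·306 + 9
306 = 34·9 + 0
gcd = 9, but 9 ∤ 1376, so the congruence has no solution.

no solution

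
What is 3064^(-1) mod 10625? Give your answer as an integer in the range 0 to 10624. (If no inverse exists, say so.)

7459

Extended Euclidean algorithm:
10625 = 3·3064 + 1433
3064 = 2·1433 + 198
1433 = 7·198 + 47
198 = 4·47 + 10
47 = 4·10 + 7
10 = 1·7 + 3
7 = 2·3 + 1
3 = 3·1 + 0
gcd = 1, so the inverse exists. Back-substitute:
1 = 7 − 2·3
1 = −2·10 + 3·7
1 = 3·47 − 14·10
1 = −14·198 + 59·47
1 = 59·1433 − 427·198
1 = −427·3064 + 913·1433
1 = 913·10625 − 3166·3064
Hence 3064⁻¹ ≡ -3166 ≡ 7459 (mod 10625).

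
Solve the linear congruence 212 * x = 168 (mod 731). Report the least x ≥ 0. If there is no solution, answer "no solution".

First find gcd(212, 731):
731 = 3*212 + 95
212 = 2*95 + 22
95 = 4*22 + 7
22 = 3*7 + 1
7 = 7*1 + 0
gcd = 1, so a unique solution mod 731 exists.
Back-substitute for the Bézout coefficients:
1 = 22 − 3·7
1 = −3·95 + 13·22
1 = 13·212 − 29·95
1 = −29·731 + 100·212
So 212·(100) ≡ 1 (mod 731), giving 212⁻¹ ≡ 100.
x ≡ 212⁻¹·168 ≡ 100·168 ≡ 718 (mod 731).

718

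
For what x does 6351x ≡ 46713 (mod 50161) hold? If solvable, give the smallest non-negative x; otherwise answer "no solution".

First find gcd(6351, 50161):
50161 = 7×6351 + 5704
6351 = 1×5704 + 647
5704 = 8×647 + 528
647 = 1×528 + 119
528 = 4×119 + 52
119 = 2×52 + 15
52 = 3×15 + 7
15 = 2×7 + 1
7 = 7×1 + 0
gcd = 1, so a unique solution mod 50161 exists.
Back-substitute for the Bézout coefficients:
1 = 15 − 2·7
1 = −2·52 + 7·15
1 = 7·119 − 16·52
1 = −16·528 + 71·119
1 = 71·647 − 87·528
1 = −87·5704 + 767·647
1 = 767·6351 − 854·5704
1 = −854·50161 + 6745·6351
So 6351·(6745) ≡ 1 (mod 50161), giving 6351⁻¹ ≡ 6745.
x ≡ 6351⁻¹·46713 ≡ 6745·46713 ≡ 17944 (mod 50161).

17944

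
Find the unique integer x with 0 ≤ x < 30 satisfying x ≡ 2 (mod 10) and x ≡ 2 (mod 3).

Write x = 2 + 10·k. Then 10·k ≡ 2 − 2 ≡ 0 (mod 3).
Need 10⁻¹ mod 3. Extended Euclid on (3, 1):
3 = 3×1 + 0
10⁻¹ ≡ 1 (mod 3), so k ≡ 1·0 ≡ 0 (mod 3).
x = 2 + 10·0 = 2.

2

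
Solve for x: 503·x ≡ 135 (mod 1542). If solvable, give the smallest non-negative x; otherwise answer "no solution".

969

First find gcd(503, 1542):
1542 = 3*503 + 33
503 = 15*33 + 8
33 = 4*8 + 1
8 = 8*1 + 0
gcd = 1, so a unique solution mod 1542 exists.
Back-substitute for the Bézout coefficients:
1 = 33 − 4·8
1 = −4·503 + 61·33
1 = 61·1542 − 187·503
So 503·(-187) ≡ 1 (mod 1542), giving 503⁻¹ ≡ 1355.
x ≡ 503⁻¹·135 ≡ 1355·135 ≡ 969 (mod 1542).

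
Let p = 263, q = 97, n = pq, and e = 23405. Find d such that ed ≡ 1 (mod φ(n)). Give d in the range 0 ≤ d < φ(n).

φ(n) = (p−1)(q−1) = 262·96 = 25152.
Need d with 23405·d ≡ 1 (mod 25152). Apply the extended Euclidean algorithm:
25152 = 1×23405 + 1747
23405 = 13×1747 + 694
1747 = 2×694 + 359
694 = 1×359 + 335
359 = 1×335 + 24
335 = 13×24 + 23
24 = 1×23 + 1
23 = 23×1 + 0
Back-substitute:
1 = 24 − 23
1 = −335 + 14·24
1 = 14·359 − 15·335
1 = −15·694 + 29·359
1 = 29·1747 − 73·694
1 = −73·23405 + 978·1747
1 = 978·25152 − 1051·23405
So 23405·(-1051) ≡ 1 (mod 25152), hence d ≡ -1051 ≡ 24101 (mod 25152).

24101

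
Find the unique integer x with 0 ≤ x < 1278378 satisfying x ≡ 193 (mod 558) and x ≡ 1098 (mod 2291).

Write x = 193 + 558·k. Then 558·k ≡ 1098 − 193 ≡ 905 (mod 2291).
Need 558⁻¹ mod 2291. Extended Euclid on (2291, 558):
2291 = 4·558 + 59
558 = 9·59 + 27
59 = 2·27 + 5
27 = 5·5 + 2
5 = 2·2 + 1
2 = 2·1 + 0
Back-substitute:
1 = 5 − 2·2
1 = −2·27 + 11·5
1 = 11·59 − 24·27
1 = −24·558 + 227·59
1 = 227·2291 − 932·558
558⁻¹ ≡ 1359 (mod 2291), so k ≡ 1359·905 ≡ 1919 (mod 2291).
x = 193 + 558·1919 = 1070995.

1070995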